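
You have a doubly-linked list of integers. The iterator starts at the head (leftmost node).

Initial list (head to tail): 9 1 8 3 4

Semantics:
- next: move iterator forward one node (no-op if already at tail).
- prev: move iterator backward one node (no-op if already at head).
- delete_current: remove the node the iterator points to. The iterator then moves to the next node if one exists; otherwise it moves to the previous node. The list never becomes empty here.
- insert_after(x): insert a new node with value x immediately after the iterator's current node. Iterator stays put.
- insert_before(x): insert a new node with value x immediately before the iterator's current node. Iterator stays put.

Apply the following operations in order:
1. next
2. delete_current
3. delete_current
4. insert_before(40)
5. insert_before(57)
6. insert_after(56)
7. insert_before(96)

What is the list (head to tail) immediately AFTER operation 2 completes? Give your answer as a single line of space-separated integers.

Answer: 9 8 3 4

Derivation:
After 1 (next): list=[9, 1, 8, 3, 4] cursor@1
After 2 (delete_current): list=[9, 8, 3, 4] cursor@8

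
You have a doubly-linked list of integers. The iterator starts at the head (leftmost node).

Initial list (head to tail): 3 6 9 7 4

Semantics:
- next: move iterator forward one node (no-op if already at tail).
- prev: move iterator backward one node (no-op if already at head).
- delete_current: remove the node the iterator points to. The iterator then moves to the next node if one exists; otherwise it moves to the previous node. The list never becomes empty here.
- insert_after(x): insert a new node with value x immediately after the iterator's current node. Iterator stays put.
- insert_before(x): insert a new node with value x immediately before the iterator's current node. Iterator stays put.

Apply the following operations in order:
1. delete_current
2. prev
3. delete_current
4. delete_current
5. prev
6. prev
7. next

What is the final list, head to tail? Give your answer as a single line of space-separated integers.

Answer: 7 4

Derivation:
After 1 (delete_current): list=[6, 9, 7, 4] cursor@6
After 2 (prev): list=[6, 9, 7, 4] cursor@6
After 3 (delete_current): list=[9, 7, 4] cursor@9
After 4 (delete_current): list=[7, 4] cursor@7
After 5 (prev): list=[7, 4] cursor@7
After 6 (prev): list=[7, 4] cursor@7
After 7 (next): list=[7, 4] cursor@4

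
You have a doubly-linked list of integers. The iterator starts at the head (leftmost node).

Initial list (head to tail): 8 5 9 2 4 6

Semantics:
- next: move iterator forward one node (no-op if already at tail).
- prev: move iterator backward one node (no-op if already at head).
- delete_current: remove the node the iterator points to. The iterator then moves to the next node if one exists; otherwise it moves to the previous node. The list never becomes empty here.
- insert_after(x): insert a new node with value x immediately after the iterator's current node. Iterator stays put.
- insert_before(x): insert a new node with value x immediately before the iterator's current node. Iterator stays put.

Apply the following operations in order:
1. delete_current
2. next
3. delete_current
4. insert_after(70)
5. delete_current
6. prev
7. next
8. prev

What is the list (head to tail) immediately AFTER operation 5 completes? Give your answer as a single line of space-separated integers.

Answer: 5 70 4 6

Derivation:
After 1 (delete_current): list=[5, 9, 2, 4, 6] cursor@5
After 2 (next): list=[5, 9, 2, 4, 6] cursor@9
After 3 (delete_current): list=[5, 2, 4, 6] cursor@2
After 4 (insert_after(70)): list=[5, 2, 70, 4, 6] cursor@2
After 5 (delete_current): list=[5, 70, 4, 6] cursor@70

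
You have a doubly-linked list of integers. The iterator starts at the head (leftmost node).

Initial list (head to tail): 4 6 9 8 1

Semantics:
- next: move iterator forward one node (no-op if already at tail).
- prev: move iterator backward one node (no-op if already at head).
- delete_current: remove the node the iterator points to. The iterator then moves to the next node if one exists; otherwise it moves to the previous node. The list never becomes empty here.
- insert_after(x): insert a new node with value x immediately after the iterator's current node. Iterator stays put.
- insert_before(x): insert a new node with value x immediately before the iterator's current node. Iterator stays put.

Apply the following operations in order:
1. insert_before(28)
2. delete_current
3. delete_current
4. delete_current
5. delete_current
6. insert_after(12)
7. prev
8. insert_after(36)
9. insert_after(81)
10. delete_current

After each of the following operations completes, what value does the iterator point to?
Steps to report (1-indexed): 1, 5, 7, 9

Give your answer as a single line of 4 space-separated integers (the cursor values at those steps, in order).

After 1 (insert_before(28)): list=[28, 4, 6, 9, 8, 1] cursor@4
After 2 (delete_current): list=[28, 6, 9, 8, 1] cursor@6
After 3 (delete_current): list=[28, 9, 8, 1] cursor@9
After 4 (delete_current): list=[28, 8, 1] cursor@8
After 5 (delete_current): list=[28, 1] cursor@1
After 6 (insert_after(12)): list=[28, 1, 12] cursor@1
After 7 (prev): list=[28, 1, 12] cursor@28
After 8 (insert_after(36)): list=[28, 36, 1, 12] cursor@28
After 9 (insert_after(81)): list=[28, 81, 36, 1, 12] cursor@28
After 10 (delete_current): list=[81, 36, 1, 12] cursor@81

Answer: 4 1 28 28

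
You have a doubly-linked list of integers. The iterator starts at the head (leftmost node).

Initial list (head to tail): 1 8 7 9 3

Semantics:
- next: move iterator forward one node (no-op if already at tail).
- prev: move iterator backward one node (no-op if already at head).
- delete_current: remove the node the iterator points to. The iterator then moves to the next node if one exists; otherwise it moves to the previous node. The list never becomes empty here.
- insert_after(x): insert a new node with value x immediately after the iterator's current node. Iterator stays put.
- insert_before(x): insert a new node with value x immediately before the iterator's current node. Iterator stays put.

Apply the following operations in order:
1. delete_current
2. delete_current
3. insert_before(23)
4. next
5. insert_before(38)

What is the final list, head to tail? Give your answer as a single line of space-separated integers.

After 1 (delete_current): list=[8, 7, 9, 3] cursor@8
After 2 (delete_current): list=[7, 9, 3] cursor@7
After 3 (insert_before(23)): list=[23, 7, 9, 3] cursor@7
After 4 (next): list=[23, 7, 9, 3] cursor@9
After 5 (insert_before(38)): list=[23, 7, 38, 9, 3] cursor@9

Answer: 23 7 38 9 3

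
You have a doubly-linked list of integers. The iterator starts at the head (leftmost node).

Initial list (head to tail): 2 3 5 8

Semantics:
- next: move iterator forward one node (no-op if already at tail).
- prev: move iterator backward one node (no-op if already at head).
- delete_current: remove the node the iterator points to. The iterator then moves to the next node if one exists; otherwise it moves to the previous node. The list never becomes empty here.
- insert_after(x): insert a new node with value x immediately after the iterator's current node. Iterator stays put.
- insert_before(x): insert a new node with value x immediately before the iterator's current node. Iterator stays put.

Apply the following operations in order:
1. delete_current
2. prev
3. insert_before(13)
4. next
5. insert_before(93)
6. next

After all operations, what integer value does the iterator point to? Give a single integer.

Answer: 8

Derivation:
After 1 (delete_current): list=[3, 5, 8] cursor@3
After 2 (prev): list=[3, 5, 8] cursor@3
After 3 (insert_before(13)): list=[13, 3, 5, 8] cursor@3
After 4 (next): list=[13, 3, 5, 8] cursor@5
After 5 (insert_before(93)): list=[13, 3, 93, 5, 8] cursor@5
After 6 (next): list=[13, 3, 93, 5, 8] cursor@8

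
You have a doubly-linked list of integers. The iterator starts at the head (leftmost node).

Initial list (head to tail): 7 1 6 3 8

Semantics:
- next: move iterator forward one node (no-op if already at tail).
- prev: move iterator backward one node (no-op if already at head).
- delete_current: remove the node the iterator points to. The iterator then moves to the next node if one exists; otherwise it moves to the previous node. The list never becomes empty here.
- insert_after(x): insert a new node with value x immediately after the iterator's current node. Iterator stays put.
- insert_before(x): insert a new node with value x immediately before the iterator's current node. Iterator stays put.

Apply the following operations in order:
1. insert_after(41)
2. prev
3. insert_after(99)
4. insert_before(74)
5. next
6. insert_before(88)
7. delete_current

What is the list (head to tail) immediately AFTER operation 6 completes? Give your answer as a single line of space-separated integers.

After 1 (insert_after(41)): list=[7, 41, 1, 6, 3, 8] cursor@7
After 2 (prev): list=[7, 41, 1, 6, 3, 8] cursor@7
After 3 (insert_after(99)): list=[7, 99, 41, 1, 6, 3, 8] cursor@7
After 4 (insert_before(74)): list=[74, 7, 99, 41, 1, 6, 3, 8] cursor@7
After 5 (next): list=[74, 7, 99, 41, 1, 6, 3, 8] cursor@99
After 6 (insert_before(88)): list=[74, 7, 88, 99, 41, 1, 6, 3, 8] cursor@99

Answer: 74 7 88 99 41 1 6 3 8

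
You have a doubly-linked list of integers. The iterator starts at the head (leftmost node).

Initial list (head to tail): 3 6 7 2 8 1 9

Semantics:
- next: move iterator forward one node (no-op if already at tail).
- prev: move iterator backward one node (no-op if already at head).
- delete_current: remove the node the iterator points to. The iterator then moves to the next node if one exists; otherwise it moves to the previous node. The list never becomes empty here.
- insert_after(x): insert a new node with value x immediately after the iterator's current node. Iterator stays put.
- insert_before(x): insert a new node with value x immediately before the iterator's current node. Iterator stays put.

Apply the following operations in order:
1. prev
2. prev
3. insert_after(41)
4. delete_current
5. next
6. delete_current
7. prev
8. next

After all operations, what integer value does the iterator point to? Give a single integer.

After 1 (prev): list=[3, 6, 7, 2, 8, 1, 9] cursor@3
After 2 (prev): list=[3, 6, 7, 2, 8, 1, 9] cursor@3
After 3 (insert_after(41)): list=[3, 41, 6, 7, 2, 8, 1, 9] cursor@3
After 4 (delete_current): list=[41, 6, 7, 2, 8, 1, 9] cursor@41
After 5 (next): list=[41, 6, 7, 2, 8, 1, 9] cursor@6
After 6 (delete_current): list=[41, 7, 2, 8, 1, 9] cursor@7
After 7 (prev): list=[41, 7, 2, 8, 1, 9] cursor@41
After 8 (next): list=[41, 7, 2, 8, 1, 9] cursor@7

Answer: 7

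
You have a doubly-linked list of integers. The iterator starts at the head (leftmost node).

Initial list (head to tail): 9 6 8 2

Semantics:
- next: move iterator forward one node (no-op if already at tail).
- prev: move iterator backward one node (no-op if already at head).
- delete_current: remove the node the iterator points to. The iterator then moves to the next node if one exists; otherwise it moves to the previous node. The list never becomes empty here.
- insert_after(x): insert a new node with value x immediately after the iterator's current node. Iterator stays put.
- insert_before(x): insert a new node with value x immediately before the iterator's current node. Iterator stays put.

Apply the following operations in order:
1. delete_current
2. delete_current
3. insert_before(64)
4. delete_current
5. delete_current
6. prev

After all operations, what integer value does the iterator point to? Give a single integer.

Answer: 64

Derivation:
After 1 (delete_current): list=[6, 8, 2] cursor@6
After 2 (delete_current): list=[8, 2] cursor@8
After 3 (insert_before(64)): list=[64, 8, 2] cursor@8
After 4 (delete_current): list=[64, 2] cursor@2
After 5 (delete_current): list=[64] cursor@64
After 6 (prev): list=[64] cursor@64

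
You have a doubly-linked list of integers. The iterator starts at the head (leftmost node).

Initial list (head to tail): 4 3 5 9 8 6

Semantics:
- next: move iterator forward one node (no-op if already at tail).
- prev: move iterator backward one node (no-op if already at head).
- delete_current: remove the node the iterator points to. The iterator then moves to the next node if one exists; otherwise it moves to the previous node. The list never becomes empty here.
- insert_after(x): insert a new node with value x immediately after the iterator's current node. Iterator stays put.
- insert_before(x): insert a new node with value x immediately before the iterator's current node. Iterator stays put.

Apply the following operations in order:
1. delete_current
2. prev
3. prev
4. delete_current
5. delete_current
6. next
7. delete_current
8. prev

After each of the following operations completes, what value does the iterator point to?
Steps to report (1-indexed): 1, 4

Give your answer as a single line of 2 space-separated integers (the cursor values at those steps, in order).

Answer: 3 5

Derivation:
After 1 (delete_current): list=[3, 5, 9, 8, 6] cursor@3
After 2 (prev): list=[3, 5, 9, 8, 6] cursor@3
After 3 (prev): list=[3, 5, 9, 8, 6] cursor@3
After 4 (delete_current): list=[5, 9, 8, 6] cursor@5
After 5 (delete_current): list=[9, 8, 6] cursor@9
After 6 (next): list=[9, 8, 6] cursor@8
After 7 (delete_current): list=[9, 6] cursor@6
After 8 (prev): list=[9, 6] cursor@9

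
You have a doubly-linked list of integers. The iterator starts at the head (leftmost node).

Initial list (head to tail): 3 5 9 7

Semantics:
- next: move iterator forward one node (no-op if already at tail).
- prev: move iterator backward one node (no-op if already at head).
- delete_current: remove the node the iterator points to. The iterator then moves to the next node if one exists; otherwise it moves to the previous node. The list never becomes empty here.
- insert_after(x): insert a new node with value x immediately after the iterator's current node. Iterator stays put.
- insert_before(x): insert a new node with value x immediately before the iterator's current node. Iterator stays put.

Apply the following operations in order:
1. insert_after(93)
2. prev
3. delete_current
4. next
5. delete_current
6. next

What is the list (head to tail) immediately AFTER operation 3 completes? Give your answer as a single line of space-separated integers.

After 1 (insert_after(93)): list=[3, 93, 5, 9, 7] cursor@3
After 2 (prev): list=[3, 93, 5, 9, 7] cursor@3
After 3 (delete_current): list=[93, 5, 9, 7] cursor@93

Answer: 93 5 9 7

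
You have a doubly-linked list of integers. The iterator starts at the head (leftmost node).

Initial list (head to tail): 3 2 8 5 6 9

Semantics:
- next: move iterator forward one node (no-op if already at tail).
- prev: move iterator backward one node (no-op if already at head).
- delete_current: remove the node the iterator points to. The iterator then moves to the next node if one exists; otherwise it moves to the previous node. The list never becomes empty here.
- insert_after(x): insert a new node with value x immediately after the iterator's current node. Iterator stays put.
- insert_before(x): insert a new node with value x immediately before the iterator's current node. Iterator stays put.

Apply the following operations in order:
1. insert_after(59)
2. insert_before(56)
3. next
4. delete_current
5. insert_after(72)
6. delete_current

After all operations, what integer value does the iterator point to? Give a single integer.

Answer: 72

Derivation:
After 1 (insert_after(59)): list=[3, 59, 2, 8, 5, 6, 9] cursor@3
After 2 (insert_before(56)): list=[56, 3, 59, 2, 8, 5, 6, 9] cursor@3
After 3 (next): list=[56, 3, 59, 2, 8, 5, 6, 9] cursor@59
After 4 (delete_current): list=[56, 3, 2, 8, 5, 6, 9] cursor@2
After 5 (insert_after(72)): list=[56, 3, 2, 72, 8, 5, 6, 9] cursor@2
After 6 (delete_current): list=[56, 3, 72, 8, 5, 6, 9] cursor@72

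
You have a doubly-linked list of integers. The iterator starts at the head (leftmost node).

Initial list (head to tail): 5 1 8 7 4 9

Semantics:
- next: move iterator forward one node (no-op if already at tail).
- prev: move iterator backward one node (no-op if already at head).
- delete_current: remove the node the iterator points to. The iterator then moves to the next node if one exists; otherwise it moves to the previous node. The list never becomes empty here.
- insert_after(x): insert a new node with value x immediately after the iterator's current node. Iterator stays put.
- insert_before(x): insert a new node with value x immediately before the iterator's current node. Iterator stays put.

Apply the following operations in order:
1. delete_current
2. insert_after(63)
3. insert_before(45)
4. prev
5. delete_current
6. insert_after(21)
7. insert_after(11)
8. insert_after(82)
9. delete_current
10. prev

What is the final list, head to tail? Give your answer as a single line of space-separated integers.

After 1 (delete_current): list=[1, 8, 7, 4, 9] cursor@1
After 2 (insert_after(63)): list=[1, 63, 8, 7, 4, 9] cursor@1
After 3 (insert_before(45)): list=[45, 1, 63, 8, 7, 4, 9] cursor@1
After 4 (prev): list=[45, 1, 63, 8, 7, 4, 9] cursor@45
After 5 (delete_current): list=[1, 63, 8, 7, 4, 9] cursor@1
After 6 (insert_after(21)): list=[1, 21, 63, 8, 7, 4, 9] cursor@1
After 7 (insert_after(11)): list=[1, 11, 21, 63, 8, 7, 4, 9] cursor@1
After 8 (insert_after(82)): list=[1, 82, 11, 21, 63, 8, 7, 4, 9] cursor@1
After 9 (delete_current): list=[82, 11, 21, 63, 8, 7, 4, 9] cursor@82
After 10 (prev): list=[82, 11, 21, 63, 8, 7, 4, 9] cursor@82

Answer: 82 11 21 63 8 7 4 9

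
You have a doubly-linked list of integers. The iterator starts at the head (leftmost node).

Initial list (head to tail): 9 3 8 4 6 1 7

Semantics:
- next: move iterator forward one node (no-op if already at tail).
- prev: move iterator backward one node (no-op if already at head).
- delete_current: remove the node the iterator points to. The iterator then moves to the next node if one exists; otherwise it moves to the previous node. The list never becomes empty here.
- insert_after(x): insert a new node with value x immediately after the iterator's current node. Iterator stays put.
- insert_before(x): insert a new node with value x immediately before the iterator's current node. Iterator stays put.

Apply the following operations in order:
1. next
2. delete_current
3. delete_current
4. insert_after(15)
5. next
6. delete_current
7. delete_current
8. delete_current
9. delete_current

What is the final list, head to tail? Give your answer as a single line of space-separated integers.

After 1 (next): list=[9, 3, 8, 4, 6, 1, 7] cursor@3
After 2 (delete_current): list=[9, 8, 4, 6, 1, 7] cursor@8
After 3 (delete_current): list=[9, 4, 6, 1, 7] cursor@4
After 4 (insert_after(15)): list=[9, 4, 15, 6, 1, 7] cursor@4
After 5 (next): list=[9, 4, 15, 6, 1, 7] cursor@15
After 6 (delete_current): list=[9, 4, 6, 1, 7] cursor@6
After 7 (delete_current): list=[9, 4, 1, 7] cursor@1
After 8 (delete_current): list=[9, 4, 7] cursor@7
After 9 (delete_current): list=[9, 4] cursor@4

Answer: 9 4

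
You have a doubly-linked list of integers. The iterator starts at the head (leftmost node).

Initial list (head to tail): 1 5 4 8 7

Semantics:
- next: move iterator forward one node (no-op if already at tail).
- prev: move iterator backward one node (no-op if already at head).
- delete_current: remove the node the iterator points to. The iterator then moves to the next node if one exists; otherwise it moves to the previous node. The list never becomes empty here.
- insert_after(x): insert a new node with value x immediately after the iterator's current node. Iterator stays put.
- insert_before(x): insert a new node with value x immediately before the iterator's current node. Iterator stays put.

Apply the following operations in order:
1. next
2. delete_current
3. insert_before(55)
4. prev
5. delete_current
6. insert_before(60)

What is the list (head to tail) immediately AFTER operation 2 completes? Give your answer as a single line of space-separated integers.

Answer: 1 4 8 7

Derivation:
After 1 (next): list=[1, 5, 4, 8, 7] cursor@5
After 2 (delete_current): list=[1, 4, 8, 7] cursor@4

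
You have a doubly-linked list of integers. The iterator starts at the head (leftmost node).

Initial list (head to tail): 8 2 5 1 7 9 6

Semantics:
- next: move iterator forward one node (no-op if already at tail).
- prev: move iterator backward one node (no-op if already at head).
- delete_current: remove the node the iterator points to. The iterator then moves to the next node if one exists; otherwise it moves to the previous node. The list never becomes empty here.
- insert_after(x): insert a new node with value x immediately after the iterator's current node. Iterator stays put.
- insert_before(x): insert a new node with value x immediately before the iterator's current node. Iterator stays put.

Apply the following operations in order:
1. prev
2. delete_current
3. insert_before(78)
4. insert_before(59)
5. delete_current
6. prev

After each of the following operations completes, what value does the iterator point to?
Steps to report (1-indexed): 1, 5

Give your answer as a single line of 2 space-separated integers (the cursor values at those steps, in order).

After 1 (prev): list=[8, 2, 5, 1, 7, 9, 6] cursor@8
After 2 (delete_current): list=[2, 5, 1, 7, 9, 6] cursor@2
After 3 (insert_before(78)): list=[78, 2, 5, 1, 7, 9, 6] cursor@2
After 4 (insert_before(59)): list=[78, 59, 2, 5, 1, 7, 9, 6] cursor@2
After 5 (delete_current): list=[78, 59, 5, 1, 7, 9, 6] cursor@5
After 6 (prev): list=[78, 59, 5, 1, 7, 9, 6] cursor@59

Answer: 8 5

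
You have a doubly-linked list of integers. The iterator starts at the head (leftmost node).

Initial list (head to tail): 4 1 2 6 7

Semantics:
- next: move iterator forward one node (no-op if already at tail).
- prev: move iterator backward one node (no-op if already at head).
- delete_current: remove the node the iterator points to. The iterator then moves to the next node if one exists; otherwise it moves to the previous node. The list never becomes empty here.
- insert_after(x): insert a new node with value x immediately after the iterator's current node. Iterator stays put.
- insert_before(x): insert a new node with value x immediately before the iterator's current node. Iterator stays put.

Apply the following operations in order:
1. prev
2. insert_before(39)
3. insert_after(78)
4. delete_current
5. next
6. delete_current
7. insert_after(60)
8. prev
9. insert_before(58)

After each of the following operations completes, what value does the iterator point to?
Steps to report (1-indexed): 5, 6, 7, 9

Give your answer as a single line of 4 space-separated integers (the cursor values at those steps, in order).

After 1 (prev): list=[4, 1, 2, 6, 7] cursor@4
After 2 (insert_before(39)): list=[39, 4, 1, 2, 6, 7] cursor@4
After 3 (insert_after(78)): list=[39, 4, 78, 1, 2, 6, 7] cursor@4
After 4 (delete_current): list=[39, 78, 1, 2, 6, 7] cursor@78
After 5 (next): list=[39, 78, 1, 2, 6, 7] cursor@1
After 6 (delete_current): list=[39, 78, 2, 6, 7] cursor@2
After 7 (insert_after(60)): list=[39, 78, 2, 60, 6, 7] cursor@2
After 8 (prev): list=[39, 78, 2, 60, 6, 7] cursor@78
After 9 (insert_before(58)): list=[39, 58, 78, 2, 60, 6, 7] cursor@78

Answer: 1 2 2 78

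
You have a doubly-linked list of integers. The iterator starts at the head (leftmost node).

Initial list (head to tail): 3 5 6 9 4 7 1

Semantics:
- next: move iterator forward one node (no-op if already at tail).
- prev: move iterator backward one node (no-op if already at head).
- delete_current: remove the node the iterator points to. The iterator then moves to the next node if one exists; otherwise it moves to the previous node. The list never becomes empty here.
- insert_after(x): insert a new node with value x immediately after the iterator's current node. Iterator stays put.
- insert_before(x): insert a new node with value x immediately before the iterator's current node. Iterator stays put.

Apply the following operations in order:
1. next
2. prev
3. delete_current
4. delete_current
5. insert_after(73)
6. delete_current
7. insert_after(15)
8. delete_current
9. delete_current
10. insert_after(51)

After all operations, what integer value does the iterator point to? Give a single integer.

After 1 (next): list=[3, 5, 6, 9, 4, 7, 1] cursor@5
After 2 (prev): list=[3, 5, 6, 9, 4, 7, 1] cursor@3
After 3 (delete_current): list=[5, 6, 9, 4, 7, 1] cursor@5
After 4 (delete_current): list=[6, 9, 4, 7, 1] cursor@6
After 5 (insert_after(73)): list=[6, 73, 9, 4, 7, 1] cursor@6
After 6 (delete_current): list=[73, 9, 4, 7, 1] cursor@73
After 7 (insert_after(15)): list=[73, 15, 9, 4, 7, 1] cursor@73
After 8 (delete_current): list=[15, 9, 4, 7, 1] cursor@15
After 9 (delete_current): list=[9, 4, 7, 1] cursor@9
After 10 (insert_after(51)): list=[9, 51, 4, 7, 1] cursor@9

Answer: 9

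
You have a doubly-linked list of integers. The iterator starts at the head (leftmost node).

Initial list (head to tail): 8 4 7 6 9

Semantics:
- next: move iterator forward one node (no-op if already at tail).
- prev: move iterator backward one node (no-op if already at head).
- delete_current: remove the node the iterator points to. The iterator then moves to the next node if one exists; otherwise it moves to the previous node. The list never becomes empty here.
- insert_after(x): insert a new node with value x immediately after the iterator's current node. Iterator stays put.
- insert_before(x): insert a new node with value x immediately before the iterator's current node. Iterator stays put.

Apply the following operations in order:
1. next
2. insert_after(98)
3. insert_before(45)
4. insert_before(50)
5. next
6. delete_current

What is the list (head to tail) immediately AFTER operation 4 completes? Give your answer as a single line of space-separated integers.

Answer: 8 45 50 4 98 7 6 9

Derivation:
After 1 (next): list=[8, 4, 7, 6, 9] cursor@4
After 2 (insert_after(98)): list=[8, 4, 98, 7, 6, 9] cursor@4
After 3 (insert_before(45)): list=[8, 45, 4, 98, 7, 6, 9] cursor@4
After 4 (insert_before(50)): list=[8, 45, 50, 4, 98, 7, 6, 9] cursor@4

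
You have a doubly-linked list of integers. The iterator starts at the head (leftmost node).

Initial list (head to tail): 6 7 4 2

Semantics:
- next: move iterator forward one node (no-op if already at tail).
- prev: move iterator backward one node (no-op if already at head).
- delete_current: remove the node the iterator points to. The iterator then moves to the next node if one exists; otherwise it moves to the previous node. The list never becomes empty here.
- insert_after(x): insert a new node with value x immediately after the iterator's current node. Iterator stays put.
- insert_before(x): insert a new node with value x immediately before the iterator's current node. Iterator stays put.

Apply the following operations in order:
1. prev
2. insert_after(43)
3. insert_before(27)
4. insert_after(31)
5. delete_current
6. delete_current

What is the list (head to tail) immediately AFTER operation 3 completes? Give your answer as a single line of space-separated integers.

Answer: 27 6 43 7 4 2

Derivation:
After 1 (prev): list=[6, 7, 4, 2] cursor@6
After 2 (insert_after(43)): list=[6, 43, 7, 4, 2] cursor@6
After 3 (insert_before(27)): list=[27, 6, 43, 7, 4, 2] cursor@6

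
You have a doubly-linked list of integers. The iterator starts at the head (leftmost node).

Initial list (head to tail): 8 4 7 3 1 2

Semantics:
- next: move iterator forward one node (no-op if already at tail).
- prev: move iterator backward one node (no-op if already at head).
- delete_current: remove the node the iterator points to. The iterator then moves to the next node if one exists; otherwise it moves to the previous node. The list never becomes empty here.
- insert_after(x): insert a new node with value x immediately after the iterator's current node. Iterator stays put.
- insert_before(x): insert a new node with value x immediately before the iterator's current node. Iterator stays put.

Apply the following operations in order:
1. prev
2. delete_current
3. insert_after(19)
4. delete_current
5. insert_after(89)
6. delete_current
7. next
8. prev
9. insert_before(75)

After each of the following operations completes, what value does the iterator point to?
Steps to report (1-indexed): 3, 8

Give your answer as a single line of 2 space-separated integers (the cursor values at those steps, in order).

After 1 (prev): list=[8, 4, 7, 3, 1, 2] cursor@8
After 2 (delete_current): list=[4, 7, 3, 1, 2] cursor@4
After 3 (insert_after(19)): list=[4, 19, 7, 3, 1, 2] cursor@4
After 4 (delete_current): list=[19, 7, 3, 1, 2] cursor@19
After 5 (insert_after(89)): list=[19, 89, 7, 3, 1, 2] cursor@19
After 6 (delete_current): list=[89, 7, 3, 1, 2] cursor@89
After 7 (next): list=[89, 7, 3, 1, 2] cursor@7
After 8 (prev): list=[89, 7, 3, 1, 2] cursor@89
After 9 (insert_before(75)): list=[75, 89, 7, 3, 1, 2] cursor@89

Answer: 4 89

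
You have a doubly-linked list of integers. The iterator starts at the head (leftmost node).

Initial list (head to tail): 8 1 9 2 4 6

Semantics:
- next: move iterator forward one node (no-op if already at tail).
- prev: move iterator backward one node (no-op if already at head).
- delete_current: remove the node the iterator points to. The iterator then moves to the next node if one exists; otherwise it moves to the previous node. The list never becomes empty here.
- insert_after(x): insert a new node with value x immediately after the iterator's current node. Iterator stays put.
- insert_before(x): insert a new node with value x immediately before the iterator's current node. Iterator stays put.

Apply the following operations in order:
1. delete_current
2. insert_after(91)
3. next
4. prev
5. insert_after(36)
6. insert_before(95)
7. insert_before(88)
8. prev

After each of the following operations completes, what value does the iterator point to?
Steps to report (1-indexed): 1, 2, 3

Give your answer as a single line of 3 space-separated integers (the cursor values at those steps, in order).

Answer: 1 1 91

Derivation:
After 1 (delete_current): list=[1, 9, 2, 4, 6] cursor@1
After 2 (insert_after(91)): list=[1, 91, 9, 2, 4, 6] cursor@1
After 3 (next): list=[1, 91, 9, 2, 4, 6] cursor@91
After 4 (prev): list=[1, 91, 9, 2, 4, 6] cursor@1
After 5 (insert_after(36)): list=[1, 36, 91, 9, 2, 4, 6] cursor@1
After 6 (insert_before(95)): list=[95, 1, 36, 91, 9, 2, 4, 6] cursor@1
After 7 (insert_before(88)): list=[95, 88, 1, 36, 91, 9, 2, 4, 6] cursor@1
After 8 (prev): list=[95, 88, 1, 36, 91, 9, 2, 4, 6] cursor@88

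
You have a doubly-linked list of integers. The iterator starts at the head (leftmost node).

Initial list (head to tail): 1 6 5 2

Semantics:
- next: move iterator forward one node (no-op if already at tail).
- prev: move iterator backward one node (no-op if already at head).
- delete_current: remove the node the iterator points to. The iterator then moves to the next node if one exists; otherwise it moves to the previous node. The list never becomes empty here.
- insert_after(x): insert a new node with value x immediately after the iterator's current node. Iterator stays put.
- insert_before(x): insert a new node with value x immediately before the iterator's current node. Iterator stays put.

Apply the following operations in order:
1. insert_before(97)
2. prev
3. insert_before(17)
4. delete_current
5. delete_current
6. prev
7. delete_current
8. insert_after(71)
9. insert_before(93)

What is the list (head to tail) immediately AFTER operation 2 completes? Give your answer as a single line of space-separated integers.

After 1 (insert_before(97)): list=[97, 1, 6, 5, 2] cursor@1
After 2 (prev): list=[97, 1, 6, 5, 2] cursor@97

Answer: 97 1 6 5 2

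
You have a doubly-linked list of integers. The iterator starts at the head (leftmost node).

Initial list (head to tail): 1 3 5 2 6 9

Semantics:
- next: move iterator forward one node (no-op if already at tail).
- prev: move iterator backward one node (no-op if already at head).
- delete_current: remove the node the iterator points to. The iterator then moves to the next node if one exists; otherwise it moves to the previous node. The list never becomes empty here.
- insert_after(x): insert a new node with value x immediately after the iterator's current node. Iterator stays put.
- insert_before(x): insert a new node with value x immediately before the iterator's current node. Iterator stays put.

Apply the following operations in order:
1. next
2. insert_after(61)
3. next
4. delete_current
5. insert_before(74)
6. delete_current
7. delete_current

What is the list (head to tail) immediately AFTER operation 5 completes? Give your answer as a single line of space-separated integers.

Answer: 1 3 74 5 2 6 9

Derivation:
After 1 (next): list=[1, 3, 5, 2, 6, 9] cursor@3
After 2 (insert_after(61)): list=[1, 3, 61, 5, 2, 6, 9] cursor@3
After 3 (next): list=[1, 3, 61, 5, 2, 6, 9] cursor@61
After 4 (delete_current): list=[1, 3, 5, 2, 6, 9] cursor@5
After 5 (insert_before(74)): list=[1, 3, 74, 5, 2, 6, 9] cursor@5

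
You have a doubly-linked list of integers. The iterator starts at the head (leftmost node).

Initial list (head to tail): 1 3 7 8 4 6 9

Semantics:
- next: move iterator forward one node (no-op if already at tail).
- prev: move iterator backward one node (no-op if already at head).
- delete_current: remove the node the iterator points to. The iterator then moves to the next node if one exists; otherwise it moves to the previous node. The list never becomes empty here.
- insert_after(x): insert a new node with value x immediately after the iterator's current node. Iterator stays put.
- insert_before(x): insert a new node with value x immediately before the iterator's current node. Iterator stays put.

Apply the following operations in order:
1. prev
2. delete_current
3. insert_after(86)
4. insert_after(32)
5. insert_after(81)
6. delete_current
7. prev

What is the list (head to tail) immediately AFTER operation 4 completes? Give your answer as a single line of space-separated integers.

After 1 (prev): list=[1, 3, 7, 8, 4, 6, 9] cursor@1
After 2 (delete_current): list=[3, 7, 8, 4, 6, 9] cursor@3
After 3 (insert_after(86)): list=[3, 86, 7, 8, 4, 6, 9] cursor@3
After 4 (insert_after(32)): list=[3, 32, 86, 7, 8, 4, 6, 9] cursor@3

Answer: 3 32 86 7 8 4 6 9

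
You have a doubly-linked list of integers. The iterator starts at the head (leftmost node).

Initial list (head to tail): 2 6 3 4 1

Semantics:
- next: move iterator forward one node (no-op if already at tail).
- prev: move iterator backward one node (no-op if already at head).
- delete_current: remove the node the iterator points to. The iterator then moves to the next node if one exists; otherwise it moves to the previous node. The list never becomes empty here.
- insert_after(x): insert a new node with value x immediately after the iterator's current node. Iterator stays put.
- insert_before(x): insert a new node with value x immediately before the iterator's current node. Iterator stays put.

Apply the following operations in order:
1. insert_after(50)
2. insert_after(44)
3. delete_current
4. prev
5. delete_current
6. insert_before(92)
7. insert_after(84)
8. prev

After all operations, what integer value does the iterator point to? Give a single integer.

Answer: 92

Derivation:
After 1 (insert_after(50)): list=[2, 50, 6, 3, 4, 1] cursor@2
After 2 (insert_after(44)): list=[2, 44, 50, 6, 3, 4, 1] cursor@2
After 3 (delete_current): list=[44, 50, 6, 3, 4, 1] cursor@44
After 4 (prev): list=[44, 50, 6, 3, 4, 1] cursor@44
After 5 (delete_current): list=[50, 6, 3, 4, 1] cursor@50
After 6 (insert_before(92)): list=[92, 50, 6, 3, 4, 1] cursor@50
After 7 (insert_after(84)): list=[92, 50, 84, 6, 3, 4, 1] cursor@50
After 8 (prev): list=[92, 50, 84, 6, 3, 4, 1] cursor@92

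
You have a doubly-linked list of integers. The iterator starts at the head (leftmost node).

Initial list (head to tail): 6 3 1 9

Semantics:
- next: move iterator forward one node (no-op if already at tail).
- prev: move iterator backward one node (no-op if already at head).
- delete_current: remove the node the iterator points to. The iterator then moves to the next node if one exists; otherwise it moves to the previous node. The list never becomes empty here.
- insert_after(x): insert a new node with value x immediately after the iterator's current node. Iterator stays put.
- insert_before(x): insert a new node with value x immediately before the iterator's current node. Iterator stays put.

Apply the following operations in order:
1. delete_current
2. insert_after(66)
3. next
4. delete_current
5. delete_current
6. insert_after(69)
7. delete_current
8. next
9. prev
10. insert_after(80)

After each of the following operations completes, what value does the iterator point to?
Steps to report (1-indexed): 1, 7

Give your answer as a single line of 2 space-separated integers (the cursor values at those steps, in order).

After 1 (delete_current): list=[3, 1, 9] cursor@3
After 2 (insert_after(66)): list=[3, 66, 1, 9] cursor@3
After 3 (next): list=[3, 66, 1, 9] cursor@66
After 4 (delete_current): list=[3, 1, 9] cursor@1
After 5 (delete_current): list=[3, 9] cursor@9
After 6 (insert_after(69)): list=[3, 9, 69] cursor@9
After 7 (delete_current): list=[3, 69] cursor@69
After 8 (next): list=[3, 69] cursor@69
After 9 (prev): list=[3, 69] cursor@3
After 10 (insert_after(80)): list=[3, 80, 69] cursor@3

Answer: 3 69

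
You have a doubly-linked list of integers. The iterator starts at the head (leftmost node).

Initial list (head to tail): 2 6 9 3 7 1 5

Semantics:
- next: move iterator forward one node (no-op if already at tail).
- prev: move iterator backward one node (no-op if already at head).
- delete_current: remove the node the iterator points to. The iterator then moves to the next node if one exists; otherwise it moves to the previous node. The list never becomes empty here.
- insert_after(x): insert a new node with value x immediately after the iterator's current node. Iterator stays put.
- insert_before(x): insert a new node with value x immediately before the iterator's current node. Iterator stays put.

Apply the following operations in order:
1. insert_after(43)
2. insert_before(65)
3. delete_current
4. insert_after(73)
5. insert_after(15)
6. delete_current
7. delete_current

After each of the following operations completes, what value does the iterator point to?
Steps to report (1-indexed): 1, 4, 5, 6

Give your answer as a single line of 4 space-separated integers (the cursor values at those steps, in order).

Answer: 2 43 43 15

Derivation:
After 1 (insert_after(43)): list=[2, 43, 6, 9, 3, 7, 1, 5] cursor@2
After 2 (insert_before(65)): list=[65, 2, 43, 6, 9, 3, 7, 1, 5] cursor@2
After 3 (delete_current): list=[65, 43, 6, 9, 3, 7, 1, 5] cursor@43
After 4 (insert_after(73)): list=[65, 43, 73, 6, 9, 3, 7, 1, 5] cursor@43
After 5 (insert_after(15)): list=[65, 43, 15, 73, 6, 9, 3, 7, 1, 5] cursor@43
After 6 (delete_current): list=[65, 15, 73, 6, 9, 3, 7, 1, 5] cursor@15
After 7 (delete_current): list=[65, 73, 6, 9, 3, 7, 1, 5] cursor@73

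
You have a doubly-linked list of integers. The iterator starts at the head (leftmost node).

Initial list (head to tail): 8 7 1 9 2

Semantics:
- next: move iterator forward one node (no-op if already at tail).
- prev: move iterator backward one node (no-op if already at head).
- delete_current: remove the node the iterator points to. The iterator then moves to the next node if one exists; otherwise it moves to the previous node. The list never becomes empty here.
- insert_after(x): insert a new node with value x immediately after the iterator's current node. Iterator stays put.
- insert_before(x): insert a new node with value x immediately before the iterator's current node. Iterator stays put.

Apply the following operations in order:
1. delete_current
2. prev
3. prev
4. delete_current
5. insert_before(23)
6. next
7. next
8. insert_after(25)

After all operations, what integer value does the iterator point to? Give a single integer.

Answer: 2

Derivation:
After 1 (delete_current): list=[7, 1, 9, 2] cursor@7
After 2 (prev): list=[7, 1, 9, 2] cursor@7
After 3 (prev): list=[7, 1, 9, 2] cursor@7
After 4 (delete_current): list=[1, 9, 2] cursor@1
After 5 (insert_before(23)): list=[23, 1, 9, 2] cursor@1
After 6 (next): list=[23, 1, 9, 2] cursor@9
After 7 (next): list=[23, 1, 9, 2] cursor@2
After 8 (insert_after(25)): list=[23, 1, 9, 2, 25] cursor@2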